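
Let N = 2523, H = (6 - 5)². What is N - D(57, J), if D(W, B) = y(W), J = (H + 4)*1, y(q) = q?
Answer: 2466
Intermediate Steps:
H = 1 (H = 1² = 1)
J = 5 (J = (1 + 4)*1 = 5*1 = 5)
D(W, B) = W
N - D(57, J) = 2523 - 1*57 = 2523 - 57 = 2466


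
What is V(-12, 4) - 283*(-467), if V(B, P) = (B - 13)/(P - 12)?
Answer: 1057313/8 ≈ 1.3216e+5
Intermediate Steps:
V(B, P) = (-13 + B)/(-12 + P)
V(-12, 4) - 283*(-467) = (-13 - 12)/(-12 + 4) - 283*(-467) = -25/(-8) + 132161 = -⅛*(-25) + 132161 = 25/8 + 132161 = 1057313/8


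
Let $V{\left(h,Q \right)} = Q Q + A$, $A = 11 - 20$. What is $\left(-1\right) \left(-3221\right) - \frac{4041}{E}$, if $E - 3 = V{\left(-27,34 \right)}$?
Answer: $\frac{3700109}{1150} \approx 3217.5$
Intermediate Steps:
$A = -9$
$V{\left(h,Q \right)} = -9 + Q^{2}$ ($V{\left(h,Q \right)} = Q Q - 9 = Q^{2} - 9 = -9 + Q^{2}$)
$E = 1150$ ($E = 3 - \left(9 - 34^{2}\right) = 3 + \left(-9 + 1156\right) = 3 + 1147 = 1150$)
$\left(-1\right) \left(-3221\right) - \frac{4041}{E} = \left(-1\right) \left(-3221\right) - \frac{4041}{1150} = 3221 - \frac{4041}{1150} = \frac{3700109}{1150}$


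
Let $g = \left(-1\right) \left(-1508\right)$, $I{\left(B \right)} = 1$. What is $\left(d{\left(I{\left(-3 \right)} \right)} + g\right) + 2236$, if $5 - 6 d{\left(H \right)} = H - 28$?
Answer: $\frac{11248}{3} \approx 3749.3$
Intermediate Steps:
$g = 1508$
$d{\left(H \right)} = \frac{11}{2} - \frac{H}{6}$ ($d{\left(H \right)} = \frac{5}{6} - \frac{H - 28}{6} = \frac{5}{6} - \frac{-28 + H}{6} = \frac{5}{6} - \left(- \frac{14}{3} + \frac{H}{6}\right) = \frac{11}{2} - \frac{H}{6}$)
$\left(d{\left(I{\left(-3 \right)} \right)} + g\right) + 2236 = \left(\left(\frac{11}{2} - \frac{1}{6}\right) + 1508\right) + 2236 = \left(\frac{16}{3} + 1508\right) + 2236 = \frac{4540}{3} + 2236 = \frac{11248}{3}$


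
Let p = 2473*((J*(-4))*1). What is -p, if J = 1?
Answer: 9892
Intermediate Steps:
p = -9892 (p = 2473*((1*(-4))*1) = 2473*(-4*1) = 2473*(-4) = -9892)
-p = -1*(-9892) = 9892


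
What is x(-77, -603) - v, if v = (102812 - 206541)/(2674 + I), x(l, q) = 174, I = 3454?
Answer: 1170001/6128 ≈ 190.93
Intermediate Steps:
v = -103729/6128 (v = (102812 - 206541)/(2674 + 3454) = -103729/6128 ≈ -16.927)
x(-77, -603) - v = 174 - 1*(-103729/6128) = 174 + 103729/6128 = 1170001/6128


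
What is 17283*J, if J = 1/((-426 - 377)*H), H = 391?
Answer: -17283/313973 ≈ -0.055046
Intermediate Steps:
J = -1/313973 (J = 1/(-426 - 377*391) = (1/391)/(-803) = -1/803*1/391 = -1/313973 ≈ -3.1850e-6)
17283*J = 17283*(-1/313973) = -17283/313973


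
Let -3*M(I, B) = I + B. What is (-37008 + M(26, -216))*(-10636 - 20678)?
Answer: 1156885292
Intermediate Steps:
M(I, B) = -B/3 - I/3 (M(I, B) = -(I + B)/3 = -(B + I)/3 = -B/3 - I/3)
(-37008 + M(26, -216))*(-10636 - 20678) = (-37008 + (-⅓*(-216) - ⅓*26))*(-10636 - 20678) = (-37008 + (72 - 26/3))*(-31314) = (-37008 + 190/3)*(-31314) = -110834/3*(-31314) = 1156885292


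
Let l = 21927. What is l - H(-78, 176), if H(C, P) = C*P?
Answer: 35655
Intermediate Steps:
l - H(-78, 176) = 21927 - (-78)*176 = 21927 - 1*(-13728) = 21927 + 13728 = 35655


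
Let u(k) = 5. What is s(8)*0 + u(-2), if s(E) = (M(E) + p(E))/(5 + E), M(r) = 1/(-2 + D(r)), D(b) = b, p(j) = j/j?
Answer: 5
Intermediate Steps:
p(j) = 1
M(r) = 1/(-2 + r)
s(E) = (1 + 1/(-2 + E))/(5 + E) (s(E) = (1/(-2 + E) + 1)/(5 + E) = (1 + 1/(-2 + E))/(5 + E))
s(8)*0 + u(-2) = ((-1 + 8)/((-2 + 8)*(5 + 8)))*0 + 5 = (7/(6*13))*0 + 5 = ((1/6)*(1/13)*7)*0 + 5 = (7/78)*0 + 5 = 0 + 5 = 5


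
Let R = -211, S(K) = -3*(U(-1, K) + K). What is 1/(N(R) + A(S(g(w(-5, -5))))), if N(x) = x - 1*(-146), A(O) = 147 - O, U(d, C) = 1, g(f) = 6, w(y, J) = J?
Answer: 1/103 ≈ 0.0097087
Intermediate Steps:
S(K) = -3 - 3*K (S(K) = -3*(1 + K) = -3 - 3*K)
N(x) = 146 + x (N(x) = x + 146 = 146 + x)
1/(N(R) + A(S(g(w(-5, -5))))) = 1/((146 - 211) + (147 - (-3 - 3*6))) = 1/(-65 + (147 - (-3 - 18))) = 1/(-65 + (147 - 1*(-21))) = 1/(-65 + (147 + 21)) = 1/(-65 + 168) = 1/103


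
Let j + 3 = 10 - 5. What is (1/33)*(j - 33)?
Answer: -31/33 ≈ -0.93939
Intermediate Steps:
j = 2 (j = -3 + (10 - 5) = -3 + 5 = 2)
(1/33)*(j - 33) = (1/33)*(2 - 33) = (1*(1/33))*(-31) = (1/33)*(-31) = -31/33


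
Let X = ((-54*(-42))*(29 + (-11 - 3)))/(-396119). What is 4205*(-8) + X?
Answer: -13325477180/396119 ≈ -33640.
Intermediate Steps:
X = -34020/396119 (X = (2268*(29 - 14))*(-1/396119) = (2268*15)*(-1/396119) = 34020*(-1/396119) = -34020/396119 ≈ -0.085883)
4205*(-8) + X = 4205*(-8) - 34020/396119 = -33640 - 34020/396119 = -13325477180/396119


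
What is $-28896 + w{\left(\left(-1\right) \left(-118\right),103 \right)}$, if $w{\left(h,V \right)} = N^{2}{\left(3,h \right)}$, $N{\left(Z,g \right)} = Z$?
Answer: $-28887$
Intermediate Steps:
$w{\left(h,V \right)} = 9$ ($w{\left(h,V \right)} = 3^{2} = 9$)
$-28896 + w{\left(\left(-1\right) \left(-118\right),103 \right)} = -28896 + 9 = -28887$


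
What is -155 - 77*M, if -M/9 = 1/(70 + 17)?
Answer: -4264/29 ≈ -147.03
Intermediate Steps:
M = -3/29 (M = -9/(70 + 17) = -9/87 = -9*1/87 = -3/29 ≈ -0.10345)
-155 - 77*M = -155 - 77*(-3/29) = -155 + 231/29 = -4264/29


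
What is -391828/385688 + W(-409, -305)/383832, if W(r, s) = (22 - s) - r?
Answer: -4691008079/4626231138 ≈ -1.0140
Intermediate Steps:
W(r, s) = 22 - r - s
-391828/385688 + W(-409, -305)/383832 = -391828/385688 + (22 - 1*(-409) - 1*(-305))/383832 = -391828*1/385688 + (22 + 409 + 305)*(1/383832) = -97957/96422 + 736*(1/383832) = -97957/96422 + 92/47979 = -4691008079/4626231138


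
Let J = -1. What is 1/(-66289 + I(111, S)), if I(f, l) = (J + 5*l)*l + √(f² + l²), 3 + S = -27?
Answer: -61759/3814160860 - 3*√1469/3814160860 ≈ -1.6222e-5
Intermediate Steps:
S = -30 (S = -3 - 27 = -30)
I(f, l) = √(f² + l²) + l*(-1 + 5*l) (I(f, l) = (-1 + 5*l)*l + √(f² + l²) = l*(-1 + 5*l) + √(f² + l²) = √(f² + l²) + l*(-1 + 5*l))
1/(-66289 + I(111, S)) = 1/(-66289 + (√(111² + (-30)²) - 1*(-30) + 5*(-30)²)) = 1/(-66289 + (√(12321 + 900) + 30 + 5*900)) = 1/(-66289 + (√13221 + 30 + 4500)) = 1/(-66289 + (3*√1469 + 30 + 4500)) = 1/(-66289 + (4530 + 3*√1469)) = 1/(-61759 + 3*√1469)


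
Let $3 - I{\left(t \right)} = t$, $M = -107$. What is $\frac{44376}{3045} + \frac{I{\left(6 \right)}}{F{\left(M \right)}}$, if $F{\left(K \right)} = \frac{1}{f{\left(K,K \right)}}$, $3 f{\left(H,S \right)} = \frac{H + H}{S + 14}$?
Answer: $\frac{1158446}{94395} \approx 12.272$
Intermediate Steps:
$I{\left(t \right)} = 3 - t$
$f{\left(H,S \right)} = \frac{2 H}{3 \left(14 + S\right)}$ ($f{\left(H,S \right)} = \frac{\left(H + H\right) \frac{1}{S + 14}}{3} = \frac{2 H \frac{1}{14 + S}}{3} = \frac{2 H}{3 \left(14 + S\right)}$)
$F{\left(K \right)} = \frac{3 \left(14 + K\right)}{2 K}$ ($F{\left(K \right)} = \frac{1}{\frac{2}{3} K \frac{1}{14 + K}} = \frac{3 \left(14 + K\right)}{2 K}$)
$\frac{44376}{3045} + \frac{I{\left(6 \right)}}{F{\left(M \right)}} = \frac{44376}{3045} + \frac{3 - 6}{\frac{3}{2} + \frac{21}{-107}} = 44376 \cdot \frac{1}{3045} + \frac{3 - 6}{\frac{3}{2} + 21 \left(- \frac{1}{107}\right)} = \frac{14792}{1015} - \frac{3}{\frac{3}{2} - \frac{21}{107}} = \frac{14792}{1015} - \frac{3}{\frac{279}{214}} = \frac{14792}{1015} - \frac{214}{93} = \frac{1158446}{94395}$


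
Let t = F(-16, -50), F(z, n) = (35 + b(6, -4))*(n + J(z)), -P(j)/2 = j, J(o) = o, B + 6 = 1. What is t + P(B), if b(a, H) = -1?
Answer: -2234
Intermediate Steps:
B = -5 (B = -6 + 1 = -5)
P(j) = -2*j
F(z, n) = 34*n + 34*z (F(z, n) = (35 - 1)*(n + z) = 34*(n + z) = 34*n + 34*z)
t = -2244 (t = 34*(-50) + 34*(-16) = -1700 - 544 = -2244)
t + P(B) = -2244 - 2*(-5) = -2244 + 10 = -2234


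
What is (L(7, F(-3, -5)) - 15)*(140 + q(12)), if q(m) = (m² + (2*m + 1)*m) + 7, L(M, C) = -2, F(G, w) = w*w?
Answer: -10047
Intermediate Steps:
F(G, w) = w²
q(m) = 7 + m² + m*(1 + 2*m) (q(m) = (m² + (1 + 2*m)*m) + 7 = (m² + m*(1 + 2*m)) + 7 = 7 + m² + m*(1 + 2*m))
(L(7, F(-3, -5)) - 15)*(140 + q(12)) = (-2 - 15)*(140 + (7 + 12 + 3*12²)) = -17*(140 + (7 + 12 + 3*144)) = -17*(140 + (7 + 12 + 432)) = -17*(140 + 451) = -17*591 = -10047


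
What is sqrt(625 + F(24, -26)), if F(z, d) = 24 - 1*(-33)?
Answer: sqrt(682) ≈ 26.115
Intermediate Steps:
F(z, d) = 57 (F(z, d) = 24 + 33 = 57)
sqrt(625 + F(24, -26)) = sqrt(625 + 57) = sqrt(682)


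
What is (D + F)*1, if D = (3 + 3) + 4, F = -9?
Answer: 1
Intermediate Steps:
D = 10 (D = 6 + 4 = 10)
(D + F)*1 = (10 - 9)*1 = 1*1 = 1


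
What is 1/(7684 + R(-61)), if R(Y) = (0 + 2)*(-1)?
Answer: 1/7682 ≈ 0.00013017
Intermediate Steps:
R(Y) = -2 (R(Y) = 2*(-1) = -2)
1/(7684 + R(-61)) = 1/(7684 - 2) = 1/7682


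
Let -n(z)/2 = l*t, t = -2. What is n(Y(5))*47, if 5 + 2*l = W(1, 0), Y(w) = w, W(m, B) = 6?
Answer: 94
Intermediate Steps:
l = ½ (l = -5/2 + (½)*6 = -5/2 + 3 = ½ ≈ 0.50000)
n(z) = 2 (n(z) = -(-2) = -2*(-1) = 2)
n(Y(5))*47 = 2*47 = 94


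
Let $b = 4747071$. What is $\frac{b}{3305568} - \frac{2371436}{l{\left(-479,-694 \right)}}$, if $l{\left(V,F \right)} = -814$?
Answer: $\frac{186733501701}{64065056} \approx 2914.8$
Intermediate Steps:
$\frac{b}{3305568} - \frac{2371436}{l{\left(-479,-694 \right)}} = \frac{4747071}{3305568} - \frac{2371436}{-814} = 4747071 \cdot \frac{1}{3305568} - - \frac{1185718}{407} = \frac{226051}{157408} + \frac{1185718}{407} = \frac{186733501701}{64065056}$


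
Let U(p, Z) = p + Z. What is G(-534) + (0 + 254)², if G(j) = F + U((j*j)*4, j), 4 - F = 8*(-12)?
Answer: 1204706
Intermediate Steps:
U(p, Z) = Z + p
F = 100 (F = 4 - 8*(-12) = 4 - 1*(-96) = 4 + 96 = 100)
G(j) = 100 + j + 4*j² (G(j) = 100 + (j + (j*j)*4) = 100 + (j + j²*4) = 100 + (j + 4*j²) = 100 + j + 4*j²)
G(-534) + (0 + 254)² = (100 - 534 + 4*(-534)²) + (0 + 254)² = (100 - 534 + 4*285156) + 254² = (100 - 534 + 1140624) + 64516 = 1140190 + 64516 = 1204706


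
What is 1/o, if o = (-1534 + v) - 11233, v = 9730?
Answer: -1/3037 ≈ -0.00032927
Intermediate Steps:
o = -3037 (o = (-1534 + 9730) - 11233 = 8196 - 11233 = -3037)
1/o = 1/(-3037) = -1/3037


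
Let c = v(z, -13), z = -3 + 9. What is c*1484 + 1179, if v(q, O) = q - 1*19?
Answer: -18113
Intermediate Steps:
z = 6
v(q, O) = -19 + q (v(q, O) = q - 19 = -19 + q)
c = -13 (c = -19 + 6 = -13)
c*1484 + 1179 = -13*1484 + 1179 = -19292 + 1179 = -18113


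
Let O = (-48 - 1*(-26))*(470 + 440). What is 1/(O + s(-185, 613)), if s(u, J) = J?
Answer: -1/19407 ≈ -5.1528e-5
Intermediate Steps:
O = -20020 (O = (-48 + 26)*910 = -22*910 = -20020)
1/(O + s(-185, 613)) = 1/(-20020 + 613) = 1/(-19407) = -1/19407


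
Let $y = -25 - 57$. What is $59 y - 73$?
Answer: $-4911$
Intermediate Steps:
$y = -82$ ($y = -25 - 57 = -82$)
$59 y - 73 = 59 \left(-82\right) - 73 = -4838 - 73 = -4911$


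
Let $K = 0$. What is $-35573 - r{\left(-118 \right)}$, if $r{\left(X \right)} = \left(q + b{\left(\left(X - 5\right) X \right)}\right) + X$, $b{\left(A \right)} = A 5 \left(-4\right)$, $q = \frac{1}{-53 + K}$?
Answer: $\frac{13505726}{53} \approx 2.5483 \cdot 10^{5}$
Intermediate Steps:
$q = - \frac{1}{53}$ ($q = \frac{1}{-53 + 0} = \frac{1}{-53} = - \frac{1}{53} \approx -0.018868$)
$b{\left(A \right)} = - 20 A$ ($b{\left(A \right)} = 5 A \left(-4\right) = - 20 A$)
$r{\left(X \right)} = - \frac{1}{53} + X - 20 X \left(-5 + X\right)$ ($r{\left(X \right)} = \left(- \frac{1}{53} - 20 \left(X - 5\right) X\right) + X = \left(- \frac{1}{53} - 20 \left(-5 + X\right) X\right) + X = \left(- \frac{1}{53} - 20 X \left(-5 + X\right)\right) + X = - \frac{1}{53} + X - 20 X \left(-5 + X\right)$)
$-35573 - r{\left(-118 \right)} = -35573 - \left(- \frac{1}{53} - 20 \left(-118\right)^{2} + 101 \left(-118\right)\right) = -35573 - \left(- \frac{1}{53} - 278480 - 11918\right) = -35573 - - \frac{15391095}{53} = -35573 + \frac{15391095}{53} = \frac{13505726}{53}$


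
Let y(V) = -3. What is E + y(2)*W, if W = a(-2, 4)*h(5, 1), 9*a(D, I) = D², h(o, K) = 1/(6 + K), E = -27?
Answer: -571/21 ≈ -27.190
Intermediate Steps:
a(D, I) = D²/9
W = 4/63 (W = ((⅑)*(-2)²)/(6 + 1) = ((⅑)*4)/7 = (4/9)*(⅐) = 4/63 ≈ 0.063492)
E + y(2)*W = -27 - 3*4/63 = -27 - 4/21 = -571/21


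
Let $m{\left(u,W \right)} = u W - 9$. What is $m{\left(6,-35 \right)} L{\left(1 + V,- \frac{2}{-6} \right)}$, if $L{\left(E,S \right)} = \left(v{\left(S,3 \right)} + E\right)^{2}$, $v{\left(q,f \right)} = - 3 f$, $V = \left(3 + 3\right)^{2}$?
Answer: $-171696$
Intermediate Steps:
$V = 36$ ($V = 6^{2} = 36$)
$m{\left(u,W \right)} = -9 + W u$ ($m{\left(u,W \right)} = W u - 9 = -9 + W u$)
$L{\left(E,S \right)} = \left(-9 + E\right)^{2}$ ($L{\left(E,S \right)} = \left(\left(-3\right) 3 + E\right)^{2} = \left(-9 + E\right)^{2}$)
$m{\left(6,-35 \right)} L{\left(1 + V,- \frac{2}{-6} \right)} = \left(-9 - 210\right) \left(-9 + \left(1 + 36\right)\right)^{2} = \left(-9 - 210\right) \left(-9 + 37\right)^{2} = - 219 \cdot 28^{2} = \left(-219\right) 784 = -171696$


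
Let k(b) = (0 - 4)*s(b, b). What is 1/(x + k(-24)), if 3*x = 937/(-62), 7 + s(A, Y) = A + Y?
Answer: 186/39983 ≈ 0.0046520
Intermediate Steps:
s(A, Y) = -7 + A + Y (s(A, Y) = -7 + (A + Y) = -7 + A + Y)
k(b) = 28 - 8*b (k(b) = (0 - 4)*(-7 + b + b) = -4*(-7 + 2*b) = 28 - 8*b)
x = -937/186 (x = (937/(-62))/3 = (937*(-1/62))/3 = (⅓)*(-937/62) = -937/186 ≈ -5.0376)
1/(x + k(-24)) = 1/(-937/186 + (28 - 8*(-24))) = 1/(-937/186 + (28 + 192)) = 1/(-937/186 + 220) = 1/(39983/186) = 186/39983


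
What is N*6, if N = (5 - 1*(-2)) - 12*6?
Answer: -390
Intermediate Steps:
N = -65 (N = (5 + 2) - 72 = 7 - 72 = -65)
N*6 = -65*6 = -390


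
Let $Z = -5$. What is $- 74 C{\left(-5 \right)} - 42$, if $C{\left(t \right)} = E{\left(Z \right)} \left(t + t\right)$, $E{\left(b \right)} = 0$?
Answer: $-42$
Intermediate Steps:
$C{\left(t \right)} = 0$ ($C{\left(t \right)} = 0 \left(t + t\right) = 0 \cdot 2 t = 0$)
$- 74 C{\left(-5 \right)} - 42 = \left(-74\right) 0 - 42 = 0 - 42 = -42$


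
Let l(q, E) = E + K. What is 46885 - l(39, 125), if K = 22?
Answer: 46738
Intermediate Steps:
l(q, E) = 22 + E (l(q, E) = E + 22 = 22 + E)
46885 - l(39, 125) = 46885 - (22 + 125) = 46885 - 1*147 = 46885 - 147 = 46738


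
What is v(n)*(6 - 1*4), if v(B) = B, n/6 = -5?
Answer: -60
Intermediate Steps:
n = -30 (n = 6*(-5) = -30)
v(n)*(6 - 1*4) = -30*(6 - 1*4) = -30*(6 - 4) = -30*2 = -60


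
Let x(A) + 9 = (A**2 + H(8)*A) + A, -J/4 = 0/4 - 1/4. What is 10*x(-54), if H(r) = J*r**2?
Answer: -6030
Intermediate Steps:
J = 1 (J = -4*(0/4 - 1/4) = -4*(0*(1/4) - 1*1/4) = -4*(0 - 1/4) = -4*(-1/4) = 1)
H(r) = r**2 (H(r) = 1*r**2 = r**2)
x(A) = -9 + A**2 + 65*A (x(A) = -9 + ((A**2 + 8**2*A) + A) = -9 + ((A**2 + 64*A) + A) = -9 + (A**2 + 65*A) = -9 + A**2 + 65*A)
10*x(-54) = 10*(-9 + (-54)**2 + 65*(-54)) = 10*(-9 + 2916 - 3510) = 10*(-603) = -6030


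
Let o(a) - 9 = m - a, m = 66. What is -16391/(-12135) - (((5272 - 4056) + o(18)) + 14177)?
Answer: -187469359/12135 ≈ -15449.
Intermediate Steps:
o(a) = 75 - a (o(a) = 9 + (66 - a) = 75 - a)
-16391/(-12135) - (((5272 - 4056) + o(18)) + 14177) = -16391/(-12135) - (((5272 - 4056) + (75 - 1*18)) + 14177) = -16391*(-1/12135) - ((1216 + (75 - 18)) + 14177) = 16391/12135 - ((1216 + 57) + 14177) = 16391/12135 - (1273 + 14177) = 16391/12135 - 1*15450 = 16391/12135 - 15450 = -187469359/12135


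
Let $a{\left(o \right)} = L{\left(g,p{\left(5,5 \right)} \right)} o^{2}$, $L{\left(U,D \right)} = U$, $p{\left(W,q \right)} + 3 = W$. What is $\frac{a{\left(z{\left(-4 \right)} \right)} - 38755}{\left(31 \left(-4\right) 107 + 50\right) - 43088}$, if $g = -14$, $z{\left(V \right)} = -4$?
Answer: $\frac{38979}{56306} \approx 0.69227$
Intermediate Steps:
$p{\left(W,q \right)} = -3 + W$
$a{\left(o \right)} = - 14 o^{2}$
$\frac{a{\left(z{\left(-4 \right)} \right)} - 38755}{\left(31 \left(-4\right) 107 + 50\right) - 43088} = \frac{- 14 \left(-4\right)^{2} - 38755}{\left(31 \left(-4\right) 107 + 50\right) - 43088} = \frac{\left(-14\right) 16 - 38755}{\left(\left(-124\right) 107 + 50\right) - 43088} = \frac{-224 - 38755}{\left(-13268 + 50\right) - 43088} = - \frac{38979}{-13218 - 43088} = - \frac{38979}{-56306} = \left(-38979\right) \left(- \frac{1}{56306}\right) = \frac{38979}{56306}$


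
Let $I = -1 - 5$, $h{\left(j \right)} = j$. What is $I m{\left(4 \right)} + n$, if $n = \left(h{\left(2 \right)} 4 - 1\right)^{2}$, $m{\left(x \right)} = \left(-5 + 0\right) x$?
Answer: $169$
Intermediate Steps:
$m{\left(x \right)} = - 5 x$
$I = -6$ ($I = -1 - 5 = -6$)
$n = 49$ ($n = \left(2 \cdot 4 - 1\right)^{2} = \left(8 - 1\right)^{2} = 7^{2} = 49$)
$I m{\left(4 \right)} + n = - 6 \left(\left(-5\right) 4\right) + 49 = \left(-6\right) \left(-20\right) + 49 = 120 + 49 = 169$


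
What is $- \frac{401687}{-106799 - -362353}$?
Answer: $- \frac{30899}{19658} \approx -1.5718$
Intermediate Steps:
$- \frac{401687}{-106799 - -362353} = - \frac{401687}{-106799 + 362353} = - \frac{401687}{255554} = \left(-401687\right) \frac{1}{255554} = - \frac{30899}{19658}$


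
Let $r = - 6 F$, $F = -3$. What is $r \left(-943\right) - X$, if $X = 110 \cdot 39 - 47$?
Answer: $-21217$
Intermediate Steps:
$r = 18$ ($r = \left(-6\right) \left(-3\right) = 18$)
$X = 4243$ ($X = 4290 - 47 = 4243$)
$r \left(-943\right) - X = 18 \left(-943\right) - 4243 = -16974 - 4243 = -21217$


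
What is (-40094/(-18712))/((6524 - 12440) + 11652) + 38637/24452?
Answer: 518496012359/328060355808 ≈ 1.5805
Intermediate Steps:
(-40094/(-18712))/((6524 - 12440) + 11652) + 38637/24452 = (-40094*(-1/18712))/(-5916 + 11652) + 38637*(1/24452) = (20047/9356)/5736 + 38637/24452 = (20047/9356)*(1/5736) + 38637/24452 = 20047/53666016 + 38637/24452 = 518496012359/328060355808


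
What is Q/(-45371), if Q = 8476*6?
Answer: -50856/45371 ≈ -1.1209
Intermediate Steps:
Q = 50856
Q/(-45371) = 50856/(-45371) = 50856*(-1/45371) = -50856/45371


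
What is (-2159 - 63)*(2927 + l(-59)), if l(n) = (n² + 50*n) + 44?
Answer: -7781444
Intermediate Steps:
l(n) = 44 + n² + 50*n
(-2159 - 63)*(2927 + l(-59)) = (-2159 - 63)*(2927 + (44 + (-59)² + 50*(-59))) = -2222*(2927 + (44 + 3481 - 2950)) = -2222*(2927 + 575) = -2222*3502 = -7781444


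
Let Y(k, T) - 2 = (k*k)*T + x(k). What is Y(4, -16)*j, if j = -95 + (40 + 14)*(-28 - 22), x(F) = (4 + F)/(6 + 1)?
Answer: 4947150/7 ≈ 7.0674e+5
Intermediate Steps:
x(F) = 4/7 + F/7 (x(F) = (4 + F)/7 = (4 + F)*(⅐) = 4/7 + F/7)
Y(k, T) = 18/7 + k/7 + T*k² (Y(k, T) = 2 + ((k*k)*T + (4/7 + k/7)) = 2 + (k²*T + (4/7 + k/7)) = 2 + (T*k² + (4/7 + k/7)) = 2 + (4/7 + k/7 + T*k²) = 18/7 + k/7 + T*k²)
j = -2795 (j = -95 + 54*(-50) = -95 - 2700 = -2795)
Y(4, -16)*j = (18/7 + (⅐)*4 - 16*4²)*(-2795) = (18/7 + 4/7 - 16*16)*(-2795) = (18/7 + 4/7 - 256)*(-2795) = -1770/7*(-2795) = 4947150/7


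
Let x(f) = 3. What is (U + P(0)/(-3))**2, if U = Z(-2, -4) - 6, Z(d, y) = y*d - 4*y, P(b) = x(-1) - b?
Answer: 289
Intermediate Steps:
P(b) = 3 - b
Z(d, y) = -4*y + d*y (Z(d, y) = d*y - 4*y = -4*y + d*y)
U = 18 (U = -4*(-4 - 2) - 6 = -4*(-6) - 6 = 24 - 6 = 18)
(U + P(0)/(-3))**2 = (18 + (3 - 1*0)/(-3))**2 = (18 + (3 + 0)*(-1/3))**2 = (18 + 3*(-1/3))**2 = (18 - 1)**2 = 17**2 = 289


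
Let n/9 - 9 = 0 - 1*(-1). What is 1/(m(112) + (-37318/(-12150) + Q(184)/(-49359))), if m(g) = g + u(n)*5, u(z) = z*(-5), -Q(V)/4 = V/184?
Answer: -99951975/213390317923 ≈ -0.00046840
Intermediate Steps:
n = 90 (n = 81 + 9*(0 - 1*(-1)) = 81 + 9*(0 + 1) = 81 + 9*1 = 81 + 9 = 90)
Q(V) = -V/46 (Q(V) = -4*V/184 = -V/46)
u(z) = -5*z
m(g) = -2250 + g (m(g) = g - 5*90*5 = g - 450*5 = g - 2250 = -2250 + g)
1/(m(112) + (-37318/(-12150) + Q(184)/(-49359))) = 1/((-2250 + 112) + (-37318/(-12150) - 1/46*184/(-49359))) = 1/(-2138 + (-37318*(-1/12150) - 4*(-1/49359))) = 1/(-2138 + (18659/6075 + 4/49359)) = 1/(-2138 + 307004627/99951975) = 1/(-213390317923/99951975) = -99951975/213390317923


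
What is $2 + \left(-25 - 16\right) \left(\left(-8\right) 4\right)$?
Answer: $1314$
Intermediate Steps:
$2 + \left(-25 - 16\right) \left(\left(-8\right) 4\right) = 2 - -1312 = 2 + 1312 = 1314$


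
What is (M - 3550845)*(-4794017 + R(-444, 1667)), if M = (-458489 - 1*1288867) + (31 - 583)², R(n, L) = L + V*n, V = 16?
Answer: 23966059150638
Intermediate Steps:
R(n, L) = L + 16*n
M = -1442652 (M = (-458489 - 1288867) + (-552)² = -1747356 + 304704 = -1442652)
(M - 3550845)*(-4794017 + R(-444, 1667)) = (-1442652 - 3550845)*(-4794017 + (1667 + 16*(-444))) = -4993497*(-4794017 + (1667 - 7104)) = -4993497*(-4794017 - 5437) = -4993497*(-4799454) = 23966059150638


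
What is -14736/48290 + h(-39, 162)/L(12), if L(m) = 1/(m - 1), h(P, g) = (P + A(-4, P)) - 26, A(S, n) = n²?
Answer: 386698952/24145 ≈ 16016.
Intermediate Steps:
h(P, g) = -26 + P + P² (h(P, g) = (P + P²) - 26 = -26 + P + P²)
L(m) = 1/(-1 + m)
-14736/48290 + h(-39, 162)/L(12) = -14736/48290 + (-26 - 39 + (-39)²)/(1/(-1 + 12)) = -14736*1/48290 + (-26 - 39 + 1521)/(1/11) = -7368/24145 + 1456/(1/11) = -7368/24145 + 1456*11 = -7368/24145 + 16016 = 386698952/24145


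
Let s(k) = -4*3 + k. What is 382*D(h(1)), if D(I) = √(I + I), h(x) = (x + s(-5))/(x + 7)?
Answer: 764*I ≈ 764.0*I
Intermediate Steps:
s(k) = -12 + k
h(x) = (-17 + x)/(7 + x) (h(x) = (x + (-12 - 5))/(x + 7) = (x - 17)/(7 + x) = (-17 + x)/(7 + x))
D(I) = √2*√I (D(I) = √(2*I) = √2*√I)
382*D(h(1)) = 382*(√2*√((-17 + 1)/(7 + 1))) = 382*(√2*√(-16/8)) = 382*(√2*√((⅛)*(-16))) = 382*(√2*√(-2)) = 382*(√2*(I*√2)) = 382*(2*I) = 764*I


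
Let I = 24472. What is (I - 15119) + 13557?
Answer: 22910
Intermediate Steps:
(I - 15119) + 13557 = (24472 - 15119) + 13557 = 9353 + 13557 = 22910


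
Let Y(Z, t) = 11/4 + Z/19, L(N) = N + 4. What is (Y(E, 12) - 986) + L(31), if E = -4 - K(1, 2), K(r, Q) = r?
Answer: -72087/76 ≈ -948.51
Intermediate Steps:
E = -5 (E = -4 - 1*1 = -4 - 1 = -5)
L(N) = 4 + N
Y(Z, t) = 11/4 + Z/19 (Y(Z, t) = 11*(¼) + Z*(1/19) = 11/4 + Z/19)
(Y(E, 12) - 986) + L(31) = ((11/4 + (1/19)*(-5)) - 986) + (4 + 31) = ((11/4 - 5/19) - 986) + 35 = (189/76 - 986) + 35 = -74747/76 + 35 = -72087/76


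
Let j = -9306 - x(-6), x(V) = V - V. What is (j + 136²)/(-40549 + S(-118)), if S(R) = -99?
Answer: -4595/20324 ≈ -0.22609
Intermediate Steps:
x(V) = 0
j = -9306 (j = -9306 - 1*0 = -9306 + 0 = -9306)
(j + 136²)/(-40549 + S(-118)) = (-9306 + 136²)/(-40549 - 99) = (-9306 + 18496)/(-40648) = 9190*(-1/40648) = -4595/20324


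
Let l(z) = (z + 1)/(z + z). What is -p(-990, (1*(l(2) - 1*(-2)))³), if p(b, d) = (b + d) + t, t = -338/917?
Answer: 56902225/58688 ≈ 969.57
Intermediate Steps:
l(z) = (1 + z)/(2*z) (l(z) = (1 + z)/((2*z)) = (1 + z)*(1/(2*z)) = (1 + z)/(2*z))
t = -338/917 (t = -338*1/917 = -338/917 ≈ -0.36859)
p(b, d) = -338/917 + b + d (p(b, d) = (b + d) - 338/917 = -338/917 + b + d)
-p(-990, (1*(l(2) - 1*(-2)))³) = -(-338/917 - 990 + (1*((½)*(1 + 2)/2 - 1*(-2)))³) = -(-338/917 - 990 + (1*((½)*(½)*3 + 2))³) = -(-338/917 - 990 + (1*(¾ + 2))³) = -(-338/917 - 990 + (1*(11/4))³) = -(-338/917 - 990 + (11/4)³) = -(-338/917 - 990 + 1331/64) = -1*(-56902225/58688) = 56902225/58688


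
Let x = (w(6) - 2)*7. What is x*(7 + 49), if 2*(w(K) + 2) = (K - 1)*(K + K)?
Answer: 10192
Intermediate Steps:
w(K) = -2 + K*(-1 + K) (w(K) = -2 + ((K - 1)*(K + K))/2 = -2 + ((-1 + K)*(2*K))/2 = -2 + (2*K*(-1 + K))/2 = -2 + K*(-1 + K))
x = 182 (x = ((-2 + 6**2 - 1*6) - 2)*7 = ((-2 + 36 - 6) - 2)*7 = (28 - 2)*7 = 26*7 = 182)
x*(7 + 49) = 182*(7 + 49) = 182*56 = 10192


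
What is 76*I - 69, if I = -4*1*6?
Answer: -1893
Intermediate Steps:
I = -24 (I = -4*6 = -24)
76*I - 69 = 76*(-24) - 69 = -1824 - 69 = -1893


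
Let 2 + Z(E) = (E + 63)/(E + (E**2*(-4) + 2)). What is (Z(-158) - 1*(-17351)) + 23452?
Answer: 4080589707/100012 ≈ 40801.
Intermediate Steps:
Z(E) = -2 + (63 + E)/(2 + E - 4*E**2) (Z(E) = -2 + (E + 63)/(E + (E**2*(-4) + 2)) = -2 + (63 + E)/(E + (-4*E**2 + 2)) = -2 + (63 + E)/(E + (2 - 4*E**2)) = -2 + (63 + E)/(2 + E - 4*E**2))
(Z(-158) - 1*(-17351)) + 23452 = ((59 - 1*(-158) + 8*(-158)**2)/(2 - 158 - 4*(-158)**2) - 1*(-17351)) + 23452 = ((59 + 158 + 8*24964)/(2 - 158 - 4*24964) + 17351) + 23452 = ((59 + 158 + 199712)/(2 - 158 - 99856) + 17351) + 23452 = (199929/(-100012) + 17351) + 23452 = (-1/100012*199929 + 17351) + 23452 = (-199929/100012 + 17351) + 23452 = 1735108283/100012 + 23452 = 4080589707/100012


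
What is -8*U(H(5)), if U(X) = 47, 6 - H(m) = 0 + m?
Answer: -376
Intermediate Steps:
H(m) = 6 - m (H(m) = 6 - (0 + m) = 6 - m)
-8*U(H(5)) = -8*47 = -376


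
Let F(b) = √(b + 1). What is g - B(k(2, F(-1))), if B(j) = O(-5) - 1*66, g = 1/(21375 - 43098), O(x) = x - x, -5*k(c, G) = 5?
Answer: 1433717/21723 ≈ 66.000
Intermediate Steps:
F(b) = √(1 + b)
k(c, G) = -1 (k(c, G) = -⅕*5 = -1)
O(x) = 0
g = -1/21723 (g = 1/(-21723) = -1/21723 ≈ -4.6034e-5)
B(j) = -66 (B(j) = 0 - 1*66 = 0 - 66 = -66)
g - B(k(2, F(-1))) = -1/21723 - 1*(-66) = -1/21723 + 66 = 1433717/21723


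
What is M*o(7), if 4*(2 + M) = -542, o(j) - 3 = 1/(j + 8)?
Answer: -1265/3 ≈ -421.67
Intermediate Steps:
o(j) = 3 + 1/(8 + j) (o(j) = 3 + 1/(j + 8) = 3 + 1/(8 + j))
M = -275/2 (M = -2 + (¼)*(-542) = -2 - 271/2 = -275/2 ≈ -137.50)
M*o(7) = -275*(25 + 3*7)/(2*(8 + 7)) = -275*(25 + 21)/(2*15) = -55*46/6 = -275/2*46/15 = -1265/3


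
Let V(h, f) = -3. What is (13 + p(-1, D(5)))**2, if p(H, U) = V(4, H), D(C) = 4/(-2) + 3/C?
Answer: 100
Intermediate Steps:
D(C) = -2 + 3/C (D(C) = 4*(-1/2) + 3/C = -2 + 3/C)
p(H, U) = -3
(13 + p(-1, D(5)))**2 = (13 - 3)**2 = 10**2 = 100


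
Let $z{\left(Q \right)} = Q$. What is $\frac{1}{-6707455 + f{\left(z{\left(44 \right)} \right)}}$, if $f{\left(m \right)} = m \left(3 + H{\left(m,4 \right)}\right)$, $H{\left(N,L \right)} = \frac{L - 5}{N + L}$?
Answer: $- \frac{12}{80487887} \approx -1.4909 \cdot 10^{-7}$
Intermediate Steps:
$H{\left(N,L \right)} = \frac{-5 + L}{L + N}$
$f{\left(m \right)} = m \left(3 - \frac{1}{4 + m}\right)$ ($f{\left(m \right)} = m \left(3 + \frac{-5 + 4}{4 + m}\right) = m \left(3 + \frac{1}{4 + m} \left(-1\right)\right) = m \left(3 - \frac{1}{4 + m}\right)$)
$\frac{1}{-6707455 + f{\left(z{\left(44 \right)} \right)}} = \frac{1}{-6707455 + \frac{44 \left(11 + 3 \cdot 44\right)}{4 + 44}} = \frac{1}{-6707455 + \frac{44 \left(11 + 132\right)}{48}} = \frac{1}{-6707455 + 44 \cdot \frac{1}{48} \cdot 143} = \frac{1}{-6707455 + \frac{1573}{12}} = \frac{1}{- \frac{80487887}{12}} = - \frac{12}{80487887}$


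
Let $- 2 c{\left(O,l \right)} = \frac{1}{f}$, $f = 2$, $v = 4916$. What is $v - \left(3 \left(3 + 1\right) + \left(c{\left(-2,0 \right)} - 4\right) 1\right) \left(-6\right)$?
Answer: $\frac{9925}{2} \approx 4962.5$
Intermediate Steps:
$c{\left(O,l \right)} = - \frac{1}{4}$ ($c{\left(O,l \right)} = - \frac{1}{2 \cdot 2} = \left(- \frac{1}{2}\right) \frac{1}{2} = - \frac{1}{4}$)
$v - \left(3 \left(3 + 1\right) + \left(c{\left(-2,0 \right)} - 4\right) 1\right) \left(-6\right) = 4916 - \left(3 \left(3 + 1\right) + \left(- \frac{1}{4} - 4\right) 1\right) \left(-6\right) = 4916 - \left(3 \cdot 4 - \frac{17}{4}\right) \left(-6\right) = 4916 - \left(12 - \frac{17}{4}\right) \left(-6\right) = 4916 - \frac{31}{4} \left(-6\right) = 4916 - - \frac{93}{2} = 4916 + \frac{93}{2} = \frac{9925}{2}$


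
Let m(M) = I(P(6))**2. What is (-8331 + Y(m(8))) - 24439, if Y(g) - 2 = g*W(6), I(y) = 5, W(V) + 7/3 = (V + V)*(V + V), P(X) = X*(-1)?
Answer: -87679/3 ≈ -29226.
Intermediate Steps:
P(X) = -X
W(V) = -7/3 + 4*V**2 (W(V) = -7/3 + (V + V)*(V + V) = -7/3 + (2*V)*(2*V) = -7/3 + 4*V**2)
m(M) = 25 (m(M) = 5**2 = 25)
Y(g) = 2 + 425*g/3 (Y(g) = 2 + g*(-7/3 + 4*6**2) = 2 + g*(-7/3 + 4*36) = 2 + g*(-7/3 + 144) = 2 + g*(425/3) = 2 + 425*g/3)
(-8331 + Y(m(8))) - 24439 = (-8331 + (2 + (425/3)*25)) - 24439 = (-8331 + (2 + 10625/3)) - 24439 = (-8331 + 10631/3) - 24439 = -14362/3 - 24439 = -87679/3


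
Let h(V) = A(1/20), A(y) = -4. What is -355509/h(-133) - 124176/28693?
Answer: 10200123033/114772 ≈ 88873.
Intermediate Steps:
h(V) = -4
-355509/h(-133) - 124176/28693 = -355509/(-4) - 124176/28693 = -355509*(-¼) - 124176*1/28693 = 355509/4 - 124176/28693 = 10200123033/114772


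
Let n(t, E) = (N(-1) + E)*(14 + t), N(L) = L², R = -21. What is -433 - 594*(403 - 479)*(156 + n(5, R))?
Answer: -10112689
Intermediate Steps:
n(t, E) = (1 + E)*(14 + t) (n(t, E) = ((-1)² + E)*(14 + t) = (1 + E)*(14 + t))
-433 - 594*(403 - 479)*(156 + n(5, R)) = -433 - 594*(403 - 479)*(156 + (14 + 5 + 14*(-21) - 21*5)) = -433 - (-45144)*(156 + (14 + 5 - 294 - 105)) = -433 - (-45144)*(156 - 380) = -433 - (-45144)*(-224) = -433 - 594*17024 = -433 - 10112256 = -10112689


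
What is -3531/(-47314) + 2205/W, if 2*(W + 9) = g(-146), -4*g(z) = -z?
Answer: -416924601/5157226 ≈ -80.843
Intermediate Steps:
g(z) = z/4 (g(z) = -(-1)*z/4 = z/4)
W = -109/4 (W = -9 + ((1/4)*(-146))/2 = -9 + (1/2)*(-73/2) = -9 - 73/4 = -109/4 ≈ -27.250)
-3531/(-47314) + 2205/W = -3531/(-47314) + 2205/(-109/4) = -3531*(-1/47314) + 2205*(-4/109) = 3531/47314 - 8820/109 = -416924601/5157226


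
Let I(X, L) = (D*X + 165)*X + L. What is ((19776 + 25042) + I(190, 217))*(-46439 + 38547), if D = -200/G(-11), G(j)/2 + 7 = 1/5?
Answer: -81473417140/17 ≈ -4.7925e+9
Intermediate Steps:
G(j) = -68/5 (G(j) = -14 + 2/5 = -68/5)
D = 250/17 (D = -200/(-68/5) = -200*(-5/68) = 250/17 ≈ 14.706)
I(X, L) = L + X*(165 + 250*X/17) (I(X, L) = (250*X/17 + 165)*X + L = (165 + 250*X/17)*X + L = X*(165 + 250*X/17) + L = L + X*(165 + 250*X/17))
((19776 + 25042) + I(190, 217))*(-46439 + 38547) = ((19776 + 25042) + (217 + 165*190 + (250/17)*190**2))*(-46439 + 38547) = (44818 + (217 + 31350 + (250/17)*36100))*(-7892) = (44818 + (217 + 31350 + 9025000/17))*(-7892) = (44818 + 9561639/17)*(-7892) = (10323545/17)*(-7892) = -81473417140/17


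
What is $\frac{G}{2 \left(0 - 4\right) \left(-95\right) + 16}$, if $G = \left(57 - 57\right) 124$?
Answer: $0$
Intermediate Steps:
$G = 0$ ($G = \left(57 - 57\right) 124 = 0 \cdot 124 = 0$)
$\frac{G}{2 \left(0 - 4\right) \left(-95\right) + 16} = \frac{0}{2 \left(0 - 4\right) \left(-95\right) + 16} = \frac{0}{2 \left(-4\right) \left(-95\right) + 16} = \frac{0}{\left(-8\right) \left(-95\right) + 16} = \frac{0}{760 + 16} = \frac{0}{776} = 0 \cdot \frac{1}{776} = 0$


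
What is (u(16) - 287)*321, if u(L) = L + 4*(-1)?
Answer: -88275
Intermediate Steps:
u(L) = -4 + L (u(L) = L - 4 = -4 + L)
(u(16) - 287)*321 = ((-4 + 16) - 287)*321 = (12 - 287)*321 = -275*321 = -88275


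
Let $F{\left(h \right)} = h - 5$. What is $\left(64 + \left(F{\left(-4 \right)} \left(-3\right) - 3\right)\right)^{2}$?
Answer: $7744$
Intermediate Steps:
$F{\left(h \right)} = -5 + h$
$\left(64 + \left(F{\left(-4 \right)} \left(-3\right) - 3\right)\right)^{2} = \left(64 - \left(3 - \left(-5 - 4\right) \left(-3\right)\right)\right)^{2} = \left(64 - -24\right)^{2} = \left(64 + \left(27 - 3\right)\right)^{2} = \left(64 + 24\right)^{2} = 88^{2} = 7744$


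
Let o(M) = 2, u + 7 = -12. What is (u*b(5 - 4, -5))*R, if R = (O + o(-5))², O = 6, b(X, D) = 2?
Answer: -2432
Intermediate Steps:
u = -19 (u = -7 - 12 = -19)
R = 64 (R = (6 + 2)² = 8² = 64)
(u*b(5 - 4, -5))*R = -19*2*64 = -38*64 = -2432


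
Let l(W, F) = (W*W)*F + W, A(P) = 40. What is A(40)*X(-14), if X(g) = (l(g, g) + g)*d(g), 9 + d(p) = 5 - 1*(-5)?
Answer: -110880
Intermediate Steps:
l(W, F) = W + F*W² (l(W, F) = W²*F + W = F*W² + W = W + F*W²)
d(p) = 1 (d(p) = -9 + (5 - 1*(-5)) = -9 + (5 + 5) = -9 + 10 = 1)
X(g) = g + g*(1 + g²) (X(g) = (g*(1 + g*g) + g)*1 = (g*(1 + g²) + g)*1 = (g + g*(1 + g²))*1 = g + g*(1 + g²))
A(40)*X(-14) = 40*(-14*(2 + (-14)²)) = 40*(-14*(2 + 196)) = 40*(-14*198) = 40*(-2772) = -110880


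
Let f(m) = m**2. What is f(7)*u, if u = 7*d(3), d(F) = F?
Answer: 1029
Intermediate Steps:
u = 21 (u = 7*3 = 21)
f(7)*u = 7**2*21 = 49*21 = 1029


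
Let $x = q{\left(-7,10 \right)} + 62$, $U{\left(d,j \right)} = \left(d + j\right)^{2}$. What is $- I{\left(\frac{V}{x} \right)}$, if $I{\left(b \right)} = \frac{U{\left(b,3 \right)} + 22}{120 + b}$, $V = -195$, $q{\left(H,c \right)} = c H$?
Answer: $- \frac{49369}{9240} \approx -5.343$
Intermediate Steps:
$q{\left(H,c \right)} = H c$
$x = -8$ ($x = \left(-7\right) 10 + 62 = -70 + 62 = -8$)
$I{\left(b \right)} = \frac{22 + \left(3 + b\right)^{2}}{120 + b}$ ($I{\left(b \right)} = \frac{\left(b + 3\right)^{2} + 22}{120 + b} = \frac{\left(3 + b\right)^{2} + 22}{120 + b} = \frac{22 + \left(3 + b\right)^{2}}{120 + b}$)
$- I{\left(\frac{V}{x} \right)} = - \frac{22 + \left(3 - \frac{195}{-8}\right)^{2}}{120 - \frac{195}{-8}} = - \frac{22 + \left(3 - - \frac{195}{8}\right)^{2}}{120 - - \frac{195}{8}} = - \frac{22 + \left(3 + \frac{195}{8}\right)^{2}}{120 + \frac{195}{8}} = - \frac{22 + \left(\frac{219}{8}\right)^{2}}{\frac{1155}{8}} = - \frac{8 \left(22 + \frac{47961}{64}\right)}{1155} = - \frac{8 \cdot 49369}{1155 \cdot 64} = \left(-1\right) \frac{49369}{9240} = - \frac{49369}{9240}$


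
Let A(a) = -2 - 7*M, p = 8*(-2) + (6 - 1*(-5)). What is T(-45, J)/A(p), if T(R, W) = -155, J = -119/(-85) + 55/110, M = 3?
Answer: 155/23 ≈ 6.7391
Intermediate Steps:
J = 19/10 (J = -119*(-1/85) + 55*(1/110) = 7/5 + ½ = 19/10 ≈ 1.9000)
p = -5 (p = -16 + (6 + 5) = -16 + 11 = -5)
A(a) = -23 (A(a) = -2 - 7*3 = -2 - 21 = -23)
T(-45, J)/A(p) = -155/(-23) = -155*(-1/23) = 155/23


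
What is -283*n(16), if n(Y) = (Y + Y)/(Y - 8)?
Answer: -1132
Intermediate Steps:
n(Y) = 2*Y/(-8 + Y) (n(Y) = (2*Y)/(-8 + Y) = 2*Y/(-8 + Y))
-283*n(16) = -566*16/(-8 + 16) = -566*16/8 = -283*4 = -1132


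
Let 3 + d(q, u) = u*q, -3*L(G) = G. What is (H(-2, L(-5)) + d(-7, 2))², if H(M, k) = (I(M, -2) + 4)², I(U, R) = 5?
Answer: 4096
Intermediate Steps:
L(G) = -G/3
d(q, u) = -3 + q*u (d(q, u) = -3 + u*q = -3 + q*u)
H(M, k) = 81 (H(M, k) = (5 + 4)² = 9² = 81)
(H(-2, L(-5)) + d(-7, 2))² = (81 + (-3 - 7*2))² = (81 + (-3 - 14))² = (81 - 17)² = 64² = 4096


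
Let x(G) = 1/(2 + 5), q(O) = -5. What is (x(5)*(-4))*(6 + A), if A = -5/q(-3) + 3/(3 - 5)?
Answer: -22/7 ≈ -3.1429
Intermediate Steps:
A = -½ (A = -5/(-5) + 3/(3 - 5) = -5*(-⅕) + 3/(-2) = 1 + 3*(-½) = 1 - 3/2 = -½ ≈ -0.50000)
x(G) = ⅐ (x(G) = 1/7 = ⅐)
(x(5)*(-4))*(6 + A) = ((⅐)*(-4))*(6 - ½) = -4/7*11/2 = -22/7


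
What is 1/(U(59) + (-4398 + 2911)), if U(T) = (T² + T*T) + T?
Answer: 1/5534 ≈ 0.00018070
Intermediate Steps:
U(T) = T + 2*T² (U(T) = (T² + T²) + T = 2*T² + T = T + 2*T²)
1/(U(59) + (-4398 + 2911)) = 1/(59*(1 + 2*59) + (-4398 + 2911)) = 1/(59*(1 + 118) - 1487) = 1/(59*119 - 1487) = 1/(7021 - 1487) = 1/5534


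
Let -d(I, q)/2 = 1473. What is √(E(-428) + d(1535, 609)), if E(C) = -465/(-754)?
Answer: I*√1674497526/754 ≈ 54.271*I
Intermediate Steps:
d(I, q) = -2946 (d(I, q) = -2*1473 = -2946)
E(C) = 465/754 (E(C) = -465*(-1/754) = 465/754)
√(E(-428) + d(1535, 609)) = √(465/754 - 2946) = √(-2220819/754) = I*√1674497526/754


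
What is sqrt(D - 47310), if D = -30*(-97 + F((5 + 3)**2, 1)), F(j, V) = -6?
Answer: 2*I*sqrt(11055) ≈ 210.29*I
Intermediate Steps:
D = 3090 (D = -30*(-97 - 6) = -30*(-103) = 3090)
sqrt(D - 47310) = sqrt(3090 - 47310) = sqrt(-44220) = 2*I*sqrt(11055)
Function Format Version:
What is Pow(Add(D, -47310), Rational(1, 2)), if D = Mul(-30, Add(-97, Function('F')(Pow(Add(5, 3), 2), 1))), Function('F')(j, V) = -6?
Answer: Mul(2, I, Pow(11055, Rational(1, 2))) ≈ Mul(210.29, I)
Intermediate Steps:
D = 3090 (D = Mul(-30, Add(-97, -6)) = Mul(-30, -103) = 3090)
Pow(Add(D, -47310), Rational(1, 2)) = Pow(Add(3090, -47310), Rational(1, 2)) = Pow(-44220, Rational(1, 2)) = Mul(2, I, Pow(11055, Rational(1, 2)))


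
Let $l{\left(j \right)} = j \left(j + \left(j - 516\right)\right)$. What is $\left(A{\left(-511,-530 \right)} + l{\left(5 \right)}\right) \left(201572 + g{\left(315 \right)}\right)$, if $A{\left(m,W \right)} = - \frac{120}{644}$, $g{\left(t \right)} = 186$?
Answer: $- \frac{82188138880}{161} \approx -5.1049 \cdot 10^{8}$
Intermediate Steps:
$A{\left(m,W \right)} = - \frac{30}{161}$ ($A{\left(m,W \right)} = \left(-120\right) \frac{1}{644} = - \frac{30}{161}$)
$l{\left(j \right)} = j \left(-516 + 2 j\right)$ ($l{\left(j \right)} = j \left(j + \left(-516 + j\right)\right) = j \left(-516 + 2 j\right)$)
$\left(A{\left(-511,-530 \right)} + l{\left(5 \right)}\right) \left(201572 + g{\left(315 \right)}\right) = \left(- \frac{30}{161} + 2 \cdot 5 \left(-258 + 5\right)\right) \left(201572 + 186\right) = \left(- \frac{30}{161} + 2 \cdot 5 \left(-253\right)\right) 201758 = \left(- \frac{30}{161} - 2530\right) 201758 = \left(- \frac{407360}{161}\right) 201758 = - \frac{82188138880}{161}$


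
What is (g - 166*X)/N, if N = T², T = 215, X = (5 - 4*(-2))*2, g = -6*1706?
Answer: -14552/46225 ≈ -0.31481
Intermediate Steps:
g = -10236
X = 26 (X = (5 + 8)*2 = 13*2 = 26)
N = 46225 (N = 215² = 46225)
(g - 166*X)/N = (-10236 - 166*26)/46225 = (-10236 - 4316)*(1/46225) = -14552*1/46225 = -14552/46225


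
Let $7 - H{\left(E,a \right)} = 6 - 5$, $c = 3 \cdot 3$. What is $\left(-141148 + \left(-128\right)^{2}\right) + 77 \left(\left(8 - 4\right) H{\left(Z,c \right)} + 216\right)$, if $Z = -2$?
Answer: $-106284$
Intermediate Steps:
$c = 9$
$H{\left(E,a \right)} = 6$ ($H{\left(E,a \right)} = 7 - \left(6 - 5\right) = 7 - 1 = 6$)
$\left(-141148 + \left(-128\right)^{2}\right) + 77 \left(\left(8 - 4\right) H{\left(Z,c \right)} + 216\right) = \left(-141148 + \left(-128\right)^{2}\right) + 77 \left(\left(8 - 4\right) 6 + 216\right) = \left(-141148 + 16384\right) + 77 \left(4 \cdot 6 + 216\right) = -124764 + 77 \left(24 + 216\right) = -124764 + 77 \cdot 240 = -124764 + 18480 = -106284$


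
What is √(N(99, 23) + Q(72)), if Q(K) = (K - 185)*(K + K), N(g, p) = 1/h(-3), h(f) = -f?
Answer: I*√146445/3 ≈ 127.56*I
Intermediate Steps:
N(g, p) = ⅓ (N(g, p) = 1/(-1*(-3)) = 1/3 = ⅓)
Q(K) = 2*K*(-185 + K) (Q(K) = (-185 + K)*(2*K) = 2*K*(-185 + K))
√(N(99, 23) + Q(72)) = √(⅓ + 2*72*(-185 + 72)) = √(⅓ + 2*72*(-113)) = √(⅓ - 16272) = √(-48815/3) = I*√146445/3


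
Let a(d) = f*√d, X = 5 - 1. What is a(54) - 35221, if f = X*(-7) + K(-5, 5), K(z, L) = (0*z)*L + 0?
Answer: -35221 - 84*√6 ≈ -35427.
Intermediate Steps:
X = 4
K(z, L) = 0 (K(z, L) = 0*L + 0 = 0 + 0 = 0)
f = -28 (f = 4*(-7) + 0 = -28 + 0 = -28)
a(d) = -28*√d
a(54) - 35221 = -84*√6 - 35221 = -35221 - 84*√6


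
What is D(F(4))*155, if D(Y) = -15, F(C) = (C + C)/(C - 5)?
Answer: -2325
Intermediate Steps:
F(C) = 2*C/(-5 + C) (F(C) = (2*C)/(-5 + C) = 2*C/(-5 + C))
D(F(4))*155 = -15*155 = -2325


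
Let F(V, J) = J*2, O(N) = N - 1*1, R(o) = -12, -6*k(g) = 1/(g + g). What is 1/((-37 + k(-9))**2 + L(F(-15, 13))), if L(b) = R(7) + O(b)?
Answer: 11664/16111657 ≈ 0.00072395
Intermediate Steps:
k(g) = -1/(12*g) (k(g) = -1/(6*(g + g)) = -1/(2*g)/6 = -1/(12*g))
O(N) = -1 + N (O(N) = N - 1 = -1 + N)
F(V, J) = 2*J
L(b) = -13 + b (L(b) = -12 + (-1 + b) = -13 + b)
1/((-37 + k(-9))**2 + L(F(-15, 13))) = 1/((-37 - 1/12/(-9))**2 + (-13 + 2*13)) = 1/((-37 - 1/12*(-1/9))**2 + (-13 + 26)) = 1/((-37 + 1/108)**2 + 13) = 1/((-3995/108)**2 + 13) = 1/(15960025/11664 + 13) = 1/(16111657/11664) = 11664/16111657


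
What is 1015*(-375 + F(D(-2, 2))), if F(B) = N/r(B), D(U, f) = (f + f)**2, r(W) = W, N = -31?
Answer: -6121465/16 ≈ -3.8259e+5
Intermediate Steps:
D(U, f) = 4*f**2 (D(U, f) = (2*f)**2 = 4*f**2)
F(B) = -31/B
1015*(-375 + F(D(-2, 2))) = 1015*(-375 - 31/(4*2**2)) = 1015*(-375 - 31/(4*4)) = 1015*(-375 - 31/16) = 1015*(-6031/16) = -6121465/16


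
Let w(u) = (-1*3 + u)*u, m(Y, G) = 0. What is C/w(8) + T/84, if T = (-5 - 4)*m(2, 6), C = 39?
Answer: 39/40 ≈ 0.97500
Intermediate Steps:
w(u) = u*(-3 + u) (w(u) = (-3 + u)*u = u*(-3 + u))
T = 0 (T = (-5 - 4)*0 = -9*0 = 0)
C/w(8) + T/84 = 39/((8*(-3 + 8))) + 0/84 = 39/((8*5)) + 0*(1/84) = 39/40 + 0 = 39/40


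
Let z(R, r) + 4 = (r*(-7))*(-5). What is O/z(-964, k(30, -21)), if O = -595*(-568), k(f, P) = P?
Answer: -337960/739 ≈ -457.32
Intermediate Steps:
z(R, r) = -4 + 35*r (z(R, r) = -4 + (r*(-7))*(-5) = -4 - 7*r*(-5) = -4 + 35*r)
O = 337960
O/z(-964, k(30, -21)) = 337960/(-4 + 35*(-21)) = 337960/(-4 - 735) = 337960/(-739) = 337960*(-1/739) = -337960/739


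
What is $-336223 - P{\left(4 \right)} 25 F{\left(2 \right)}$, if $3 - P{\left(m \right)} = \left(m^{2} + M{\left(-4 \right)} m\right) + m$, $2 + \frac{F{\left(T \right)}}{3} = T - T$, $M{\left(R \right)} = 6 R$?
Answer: $-324373$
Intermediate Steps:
$F{\left(T \right)} = -6$ ($F{\left(T \right)} = -6 + 3 \left(T - T\right) = -6 + 3 \cdot 0 = -6 + 0 = -6$)
$P{\left(m \right)} = 3 - m^{2} + 23 m$ ($P{\left(m \right)} = 3 - \left(\left(m^{2} + 6 \left(-4\right) m\right) + m\right) = 3 - \left(\left(m^{2} - 24 m\right) + m\right) = 3 - \left(m^{2} - 23 m\right) = 3 - m^{2} + 23 m$)
$-336223 - P{\left(4 \right)} 25 F{\left(2 \right)} = -336223 - \left(3 - 4^{2} + 23 \cdot 4\right) 25 \left(-6\right) = -336223 - \left(3 - 16 + 92\right) 25 \left(-6\right) = -336223 - 79 \cdot 25 \left(-6\right) = -336223 - 1975 \left(-6\right) = -336223 - -11850 = -336223 + 11850 = -324373$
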